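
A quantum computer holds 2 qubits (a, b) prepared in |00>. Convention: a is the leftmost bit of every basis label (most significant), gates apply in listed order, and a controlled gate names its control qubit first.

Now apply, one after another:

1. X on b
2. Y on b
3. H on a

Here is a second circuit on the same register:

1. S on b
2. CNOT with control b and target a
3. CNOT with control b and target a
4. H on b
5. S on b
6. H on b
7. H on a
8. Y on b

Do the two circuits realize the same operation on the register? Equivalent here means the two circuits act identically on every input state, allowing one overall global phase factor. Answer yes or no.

No — the two circuits implement different unitaries, even allowing a global phase.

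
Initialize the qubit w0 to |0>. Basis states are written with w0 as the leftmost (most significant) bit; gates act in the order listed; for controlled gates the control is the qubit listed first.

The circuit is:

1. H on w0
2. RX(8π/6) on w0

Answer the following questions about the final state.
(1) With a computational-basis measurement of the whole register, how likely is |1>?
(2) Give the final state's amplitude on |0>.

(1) Outcome |1> occurs with probability 1/2.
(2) |0> carries amplitude -sqrt(2)/4 - sqrt(6)*I/4 in the final state.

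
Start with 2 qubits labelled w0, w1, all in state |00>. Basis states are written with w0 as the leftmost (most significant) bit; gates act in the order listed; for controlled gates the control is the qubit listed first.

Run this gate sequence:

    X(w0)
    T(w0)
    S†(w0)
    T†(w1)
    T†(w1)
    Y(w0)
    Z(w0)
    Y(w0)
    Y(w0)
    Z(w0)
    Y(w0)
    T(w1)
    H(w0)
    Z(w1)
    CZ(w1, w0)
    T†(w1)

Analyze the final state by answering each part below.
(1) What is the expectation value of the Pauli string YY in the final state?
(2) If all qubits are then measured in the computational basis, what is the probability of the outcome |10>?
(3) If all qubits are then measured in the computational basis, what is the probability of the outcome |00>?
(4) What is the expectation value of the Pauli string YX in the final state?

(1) The observable YY averages to 0. Key observation: gates 5-12 undo each other exactly, leaving only the rest of the circuit to track.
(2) Outcome |10> occurs with probability 1/2.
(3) A full measurement returns |00> with probability 1/2.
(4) In the final state, YX has expectation 0.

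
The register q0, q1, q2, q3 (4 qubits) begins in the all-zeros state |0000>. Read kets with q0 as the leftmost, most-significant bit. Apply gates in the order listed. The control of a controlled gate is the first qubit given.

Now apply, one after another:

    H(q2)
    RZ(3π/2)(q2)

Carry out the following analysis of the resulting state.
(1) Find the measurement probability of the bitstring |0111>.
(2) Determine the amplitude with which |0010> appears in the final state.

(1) Outcome |0111> occurs with probability 0.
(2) The amplitude on |0010> is sqrt(2)*exp(3*I*pi/4)/2.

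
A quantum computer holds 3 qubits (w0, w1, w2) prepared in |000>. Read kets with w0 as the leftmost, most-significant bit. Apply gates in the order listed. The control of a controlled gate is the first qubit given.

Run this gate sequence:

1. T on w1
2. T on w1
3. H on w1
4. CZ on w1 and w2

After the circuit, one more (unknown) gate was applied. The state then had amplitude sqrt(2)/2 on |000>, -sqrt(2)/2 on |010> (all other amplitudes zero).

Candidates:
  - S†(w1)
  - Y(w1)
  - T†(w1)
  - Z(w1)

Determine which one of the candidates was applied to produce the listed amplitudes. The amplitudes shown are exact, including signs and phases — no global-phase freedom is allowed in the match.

The unique candidate consistent with the amplitudes is Z(w1).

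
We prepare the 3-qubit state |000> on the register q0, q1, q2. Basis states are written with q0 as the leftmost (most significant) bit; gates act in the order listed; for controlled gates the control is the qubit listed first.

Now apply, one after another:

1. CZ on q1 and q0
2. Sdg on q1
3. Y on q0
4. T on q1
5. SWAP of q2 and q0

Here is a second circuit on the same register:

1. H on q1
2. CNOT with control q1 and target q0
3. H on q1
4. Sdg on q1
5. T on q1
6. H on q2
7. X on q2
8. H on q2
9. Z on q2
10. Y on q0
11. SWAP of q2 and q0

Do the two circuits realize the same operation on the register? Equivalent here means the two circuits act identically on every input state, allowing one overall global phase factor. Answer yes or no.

No — the two circuits implement different unitaries, even allowing a global phase.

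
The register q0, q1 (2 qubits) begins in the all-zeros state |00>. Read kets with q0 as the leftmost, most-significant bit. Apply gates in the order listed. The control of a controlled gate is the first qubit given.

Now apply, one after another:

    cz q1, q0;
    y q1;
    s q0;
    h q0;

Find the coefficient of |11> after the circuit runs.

The amplitude on |11> is sqrt(2)*I/2.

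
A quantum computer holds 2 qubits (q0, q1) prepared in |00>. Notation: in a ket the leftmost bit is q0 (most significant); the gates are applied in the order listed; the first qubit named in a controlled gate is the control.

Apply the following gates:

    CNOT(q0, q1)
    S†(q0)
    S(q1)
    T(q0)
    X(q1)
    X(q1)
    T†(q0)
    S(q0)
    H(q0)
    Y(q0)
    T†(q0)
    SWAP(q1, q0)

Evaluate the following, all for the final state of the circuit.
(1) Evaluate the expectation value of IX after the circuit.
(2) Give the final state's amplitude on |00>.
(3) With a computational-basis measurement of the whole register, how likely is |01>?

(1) The expectation value of IX is -sqrt(2)/2.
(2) The final state's coefficient on |00> equals -sqrt(2)*I/2.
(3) Outcome |01> occurs with probability 1/2.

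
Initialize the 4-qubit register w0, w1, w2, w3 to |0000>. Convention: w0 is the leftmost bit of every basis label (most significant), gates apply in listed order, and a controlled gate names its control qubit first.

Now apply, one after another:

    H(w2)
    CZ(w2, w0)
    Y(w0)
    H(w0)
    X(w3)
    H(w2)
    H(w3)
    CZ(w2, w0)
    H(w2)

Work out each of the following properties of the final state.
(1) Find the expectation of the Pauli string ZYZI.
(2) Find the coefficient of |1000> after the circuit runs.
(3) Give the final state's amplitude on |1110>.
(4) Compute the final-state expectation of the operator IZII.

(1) The observable ZYZI averages to 0.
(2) |1000> carries amplitude -sqrt(2)*I/4 in the final state.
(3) The amplitude on |1110> is 0.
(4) The expectation value of IZII is 1.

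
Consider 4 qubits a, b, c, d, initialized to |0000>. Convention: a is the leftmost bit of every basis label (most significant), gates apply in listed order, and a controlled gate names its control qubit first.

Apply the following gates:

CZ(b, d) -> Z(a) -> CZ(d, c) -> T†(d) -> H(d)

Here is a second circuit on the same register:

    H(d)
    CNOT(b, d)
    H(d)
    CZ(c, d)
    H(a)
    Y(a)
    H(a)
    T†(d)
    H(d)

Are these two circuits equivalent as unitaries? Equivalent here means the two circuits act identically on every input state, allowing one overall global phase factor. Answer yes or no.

No, they are not equivalent — no single phase factor reconciles the two unitaries.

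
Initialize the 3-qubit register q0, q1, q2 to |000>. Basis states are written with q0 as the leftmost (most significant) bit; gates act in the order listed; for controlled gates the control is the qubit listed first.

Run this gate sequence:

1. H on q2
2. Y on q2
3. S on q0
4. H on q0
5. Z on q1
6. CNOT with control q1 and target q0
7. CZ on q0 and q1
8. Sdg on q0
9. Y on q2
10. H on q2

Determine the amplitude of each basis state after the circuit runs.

After the circuit, the state carries amplitude sqrt(2)/2 on |000>, -sqrt(2)*I/2 on |100>, and 0 on every other basis state.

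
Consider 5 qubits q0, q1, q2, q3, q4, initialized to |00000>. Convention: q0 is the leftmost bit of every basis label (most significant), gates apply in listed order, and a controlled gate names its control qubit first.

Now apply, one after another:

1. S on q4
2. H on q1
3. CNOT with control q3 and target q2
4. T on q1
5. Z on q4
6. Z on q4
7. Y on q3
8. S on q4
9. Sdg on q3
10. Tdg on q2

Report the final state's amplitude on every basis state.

The final amplitudes are sqrt(2)/2 on |00010>, sqrt(2)*exp(I*pi/4)/2 on |01010>, and 0 on every other basis state.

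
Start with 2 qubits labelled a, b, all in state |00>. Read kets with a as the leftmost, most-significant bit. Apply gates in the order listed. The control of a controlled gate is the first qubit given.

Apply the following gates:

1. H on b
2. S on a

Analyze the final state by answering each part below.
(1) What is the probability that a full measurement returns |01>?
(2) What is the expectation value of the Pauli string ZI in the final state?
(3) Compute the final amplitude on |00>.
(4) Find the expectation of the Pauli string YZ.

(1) Outcome |01> occurs with probability 1/2.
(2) The observable ZI averages to 1.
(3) The final state's coefficient on |00> equals sqrt(2)/2.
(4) The expectation value of YZ is 0.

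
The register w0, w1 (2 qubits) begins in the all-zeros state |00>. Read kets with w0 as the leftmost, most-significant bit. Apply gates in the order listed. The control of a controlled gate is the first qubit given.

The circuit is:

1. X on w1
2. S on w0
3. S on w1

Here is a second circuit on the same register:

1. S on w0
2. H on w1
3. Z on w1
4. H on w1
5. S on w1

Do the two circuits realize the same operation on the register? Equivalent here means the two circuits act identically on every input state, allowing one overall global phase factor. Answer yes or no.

Yes: on every input state the two circuits agree up to one overall phase factor.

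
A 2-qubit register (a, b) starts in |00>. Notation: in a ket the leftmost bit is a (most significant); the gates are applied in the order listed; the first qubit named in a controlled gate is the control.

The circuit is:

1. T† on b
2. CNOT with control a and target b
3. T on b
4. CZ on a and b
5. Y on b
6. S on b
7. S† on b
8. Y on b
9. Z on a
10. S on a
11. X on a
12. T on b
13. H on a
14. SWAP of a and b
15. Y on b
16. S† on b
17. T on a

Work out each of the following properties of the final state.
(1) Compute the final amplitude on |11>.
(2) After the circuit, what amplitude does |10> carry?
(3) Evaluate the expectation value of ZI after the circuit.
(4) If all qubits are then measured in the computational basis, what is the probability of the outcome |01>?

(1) The final state's coefficient on |11> equals 0.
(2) |10> carries amplitude 0 in the final state.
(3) The observable ZI averages to 1.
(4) The probability of measuring |01> is 1/2.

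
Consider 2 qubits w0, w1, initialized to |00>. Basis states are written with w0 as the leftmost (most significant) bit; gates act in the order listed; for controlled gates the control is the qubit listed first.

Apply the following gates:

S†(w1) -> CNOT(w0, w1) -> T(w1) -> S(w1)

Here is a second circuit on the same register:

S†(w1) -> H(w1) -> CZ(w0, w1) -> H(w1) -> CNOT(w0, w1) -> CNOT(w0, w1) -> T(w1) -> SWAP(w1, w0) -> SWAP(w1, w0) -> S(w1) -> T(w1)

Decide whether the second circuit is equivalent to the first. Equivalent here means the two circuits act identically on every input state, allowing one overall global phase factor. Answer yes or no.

No: there is an input state on which the two circuits produce genuinely different outputs (not merely differing by a phase).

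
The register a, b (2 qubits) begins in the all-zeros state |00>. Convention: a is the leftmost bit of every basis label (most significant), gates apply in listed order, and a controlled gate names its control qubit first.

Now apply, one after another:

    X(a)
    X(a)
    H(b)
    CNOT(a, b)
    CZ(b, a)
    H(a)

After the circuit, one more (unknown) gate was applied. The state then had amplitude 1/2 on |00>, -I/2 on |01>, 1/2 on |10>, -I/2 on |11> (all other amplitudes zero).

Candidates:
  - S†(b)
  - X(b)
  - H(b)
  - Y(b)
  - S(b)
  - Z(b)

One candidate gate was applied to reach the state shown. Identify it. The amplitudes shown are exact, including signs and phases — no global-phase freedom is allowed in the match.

The applied gate was S†(b).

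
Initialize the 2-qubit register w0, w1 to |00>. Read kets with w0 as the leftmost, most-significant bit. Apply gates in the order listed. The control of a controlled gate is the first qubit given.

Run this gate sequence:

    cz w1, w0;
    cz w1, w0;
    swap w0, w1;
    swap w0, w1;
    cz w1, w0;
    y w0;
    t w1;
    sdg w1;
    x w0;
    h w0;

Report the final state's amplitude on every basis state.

After the circuit, the state carries amplitude sqrt(2)*I/2 on |00>, 0 on |01>, sqrt(2)*I/2 on |10>, 0 on |11>. Key observation: gates 2-5 undo each other exactly, leaving only the rest of the circuit to track.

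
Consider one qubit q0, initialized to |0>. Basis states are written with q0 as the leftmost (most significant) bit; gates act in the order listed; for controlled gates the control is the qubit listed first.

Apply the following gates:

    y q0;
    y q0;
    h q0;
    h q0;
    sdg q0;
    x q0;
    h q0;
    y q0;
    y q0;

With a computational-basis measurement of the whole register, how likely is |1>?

A full measurement returns |1> with probability 1/2.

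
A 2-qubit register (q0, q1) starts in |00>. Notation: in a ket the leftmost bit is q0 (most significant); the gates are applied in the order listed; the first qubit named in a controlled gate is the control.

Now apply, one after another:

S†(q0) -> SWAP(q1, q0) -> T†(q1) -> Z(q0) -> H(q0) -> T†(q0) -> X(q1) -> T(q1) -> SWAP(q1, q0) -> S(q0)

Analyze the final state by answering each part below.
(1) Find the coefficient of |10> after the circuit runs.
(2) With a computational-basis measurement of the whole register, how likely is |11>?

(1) The final state's coefficient on |10> equals sqrt(2)*exp(3*I*pi/4)/2.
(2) A full measurement returns |11> with probability 1/2.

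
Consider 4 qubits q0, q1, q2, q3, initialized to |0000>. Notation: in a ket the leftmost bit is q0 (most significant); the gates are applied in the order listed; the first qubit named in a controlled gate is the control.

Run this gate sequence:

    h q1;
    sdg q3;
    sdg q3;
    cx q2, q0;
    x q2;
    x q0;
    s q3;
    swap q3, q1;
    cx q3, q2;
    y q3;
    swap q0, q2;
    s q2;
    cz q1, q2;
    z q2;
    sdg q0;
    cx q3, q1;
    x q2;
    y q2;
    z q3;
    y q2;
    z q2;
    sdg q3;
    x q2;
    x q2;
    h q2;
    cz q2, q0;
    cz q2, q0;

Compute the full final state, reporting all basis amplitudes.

The resulting statevector has amplitude -1/2 on |0000>, -1/2 on |0010>, 1/2 on |1101>, 1/2 on |1111>, and 0 on every other basis state. Key observation: steps 26-27 multiply out to the identity, so the circuit reduces to the remaining gates.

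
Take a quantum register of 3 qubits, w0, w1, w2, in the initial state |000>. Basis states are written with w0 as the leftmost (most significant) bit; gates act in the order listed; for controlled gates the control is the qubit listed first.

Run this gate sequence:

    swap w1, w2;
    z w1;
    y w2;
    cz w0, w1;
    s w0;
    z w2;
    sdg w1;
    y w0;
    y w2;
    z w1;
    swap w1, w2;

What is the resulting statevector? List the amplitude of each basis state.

After the circuit, the state carries amplitude -I on |100>, and 0 on every other basis state.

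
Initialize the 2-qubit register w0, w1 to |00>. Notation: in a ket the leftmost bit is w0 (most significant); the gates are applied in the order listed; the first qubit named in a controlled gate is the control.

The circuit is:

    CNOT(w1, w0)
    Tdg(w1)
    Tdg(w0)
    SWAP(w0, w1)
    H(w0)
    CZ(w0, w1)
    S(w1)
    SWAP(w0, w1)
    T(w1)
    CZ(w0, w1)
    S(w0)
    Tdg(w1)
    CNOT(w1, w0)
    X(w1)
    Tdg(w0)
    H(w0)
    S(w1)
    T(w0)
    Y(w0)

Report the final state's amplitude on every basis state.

The final amplitudes are I/2 on |00>, exp(I*pi/4)/2 on |01>, exp(I*pi/4)/2 on |10>, -1/2 on |11>.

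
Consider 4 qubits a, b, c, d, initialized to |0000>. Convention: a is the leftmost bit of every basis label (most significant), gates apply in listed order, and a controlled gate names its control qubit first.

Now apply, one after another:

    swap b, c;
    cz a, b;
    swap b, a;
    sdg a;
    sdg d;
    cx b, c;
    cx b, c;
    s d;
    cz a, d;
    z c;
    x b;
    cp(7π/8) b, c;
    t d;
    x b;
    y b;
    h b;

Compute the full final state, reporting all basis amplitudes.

The resulting statevector has amplitude sqrt(2)*I/2 on |0000>, -sqrt(2)*I/2 on |0100>, and 0 on every other basis state. Key observation: steps 5-8 multiply out to the identity, so the circuit reduces to the remaining gates.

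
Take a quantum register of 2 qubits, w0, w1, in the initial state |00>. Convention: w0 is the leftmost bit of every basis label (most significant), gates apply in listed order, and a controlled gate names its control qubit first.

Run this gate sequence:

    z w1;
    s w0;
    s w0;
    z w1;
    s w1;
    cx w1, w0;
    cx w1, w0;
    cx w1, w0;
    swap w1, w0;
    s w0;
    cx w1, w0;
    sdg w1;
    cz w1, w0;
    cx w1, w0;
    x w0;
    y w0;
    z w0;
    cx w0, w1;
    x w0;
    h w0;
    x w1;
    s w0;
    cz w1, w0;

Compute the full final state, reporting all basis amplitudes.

After the circuit, the state carries amplitude 0 on |00>, -sqrt(2)*I/2 on |01>, 0 on |10>, sqrt(2)/2 on |11>. Key observation: steps 7-8 multiply out to the identity, so the circuit reduces to the remaining gates.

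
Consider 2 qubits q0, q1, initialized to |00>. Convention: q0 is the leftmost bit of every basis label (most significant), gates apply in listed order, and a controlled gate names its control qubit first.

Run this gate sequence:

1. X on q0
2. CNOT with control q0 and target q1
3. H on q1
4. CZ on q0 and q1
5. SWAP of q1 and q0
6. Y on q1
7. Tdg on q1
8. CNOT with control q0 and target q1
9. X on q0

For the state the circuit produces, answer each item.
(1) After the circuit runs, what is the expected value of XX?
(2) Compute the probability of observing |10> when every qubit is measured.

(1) The expectation value of XX is 1.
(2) Outcome |10> occurs with probability 1/2.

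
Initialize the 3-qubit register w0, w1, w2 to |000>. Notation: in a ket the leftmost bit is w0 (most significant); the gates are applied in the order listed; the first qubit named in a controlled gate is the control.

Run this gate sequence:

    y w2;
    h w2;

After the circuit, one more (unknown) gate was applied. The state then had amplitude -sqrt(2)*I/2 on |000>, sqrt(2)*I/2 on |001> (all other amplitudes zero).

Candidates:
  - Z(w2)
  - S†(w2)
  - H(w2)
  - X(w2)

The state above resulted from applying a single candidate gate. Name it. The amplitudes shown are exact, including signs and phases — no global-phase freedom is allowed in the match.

The applied gate was X(w2).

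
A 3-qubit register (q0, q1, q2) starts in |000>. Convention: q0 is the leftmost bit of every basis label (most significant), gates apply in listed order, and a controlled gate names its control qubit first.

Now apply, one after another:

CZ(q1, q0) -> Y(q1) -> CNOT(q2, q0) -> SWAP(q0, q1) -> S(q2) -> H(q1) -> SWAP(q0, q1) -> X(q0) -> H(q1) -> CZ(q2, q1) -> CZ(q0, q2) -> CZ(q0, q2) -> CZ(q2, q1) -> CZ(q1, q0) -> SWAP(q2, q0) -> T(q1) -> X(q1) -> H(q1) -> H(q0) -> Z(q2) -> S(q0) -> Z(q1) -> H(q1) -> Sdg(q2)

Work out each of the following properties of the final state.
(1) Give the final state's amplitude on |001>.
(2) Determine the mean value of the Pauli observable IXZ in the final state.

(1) The final state's coefficient on |001> equals -sqrt(2)/4.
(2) In the final state, IXZ has expectation -sqrt(2)/2.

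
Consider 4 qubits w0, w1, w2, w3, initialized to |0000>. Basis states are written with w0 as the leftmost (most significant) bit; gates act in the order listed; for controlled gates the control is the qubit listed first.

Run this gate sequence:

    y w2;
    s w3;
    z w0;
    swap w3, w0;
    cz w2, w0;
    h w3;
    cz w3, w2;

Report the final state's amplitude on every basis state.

The final amplitudes are sqrt(2)*I/2 on |0010>, -sqrt(2)*I/2 on |0011>, and 0 on every other basis state.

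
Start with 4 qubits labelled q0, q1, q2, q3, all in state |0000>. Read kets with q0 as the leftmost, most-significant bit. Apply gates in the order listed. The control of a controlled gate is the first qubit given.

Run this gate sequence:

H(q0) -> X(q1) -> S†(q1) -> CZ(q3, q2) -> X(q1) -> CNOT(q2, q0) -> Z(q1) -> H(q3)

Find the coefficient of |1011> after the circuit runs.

|1011> carries amplitude 0 in the final state.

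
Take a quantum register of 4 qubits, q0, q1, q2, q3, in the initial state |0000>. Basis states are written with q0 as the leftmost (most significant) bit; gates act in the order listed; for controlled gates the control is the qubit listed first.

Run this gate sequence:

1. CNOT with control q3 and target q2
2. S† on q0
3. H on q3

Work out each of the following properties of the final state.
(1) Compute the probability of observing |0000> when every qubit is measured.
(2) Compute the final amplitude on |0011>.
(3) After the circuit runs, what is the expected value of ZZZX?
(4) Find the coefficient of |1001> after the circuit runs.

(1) Outcome |0000> occurs with probability 1/2.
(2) The amplitude on |0011> is 0.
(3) The observable ZZZX averages to 1.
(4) |1001> carries amplitude 0 in the final state.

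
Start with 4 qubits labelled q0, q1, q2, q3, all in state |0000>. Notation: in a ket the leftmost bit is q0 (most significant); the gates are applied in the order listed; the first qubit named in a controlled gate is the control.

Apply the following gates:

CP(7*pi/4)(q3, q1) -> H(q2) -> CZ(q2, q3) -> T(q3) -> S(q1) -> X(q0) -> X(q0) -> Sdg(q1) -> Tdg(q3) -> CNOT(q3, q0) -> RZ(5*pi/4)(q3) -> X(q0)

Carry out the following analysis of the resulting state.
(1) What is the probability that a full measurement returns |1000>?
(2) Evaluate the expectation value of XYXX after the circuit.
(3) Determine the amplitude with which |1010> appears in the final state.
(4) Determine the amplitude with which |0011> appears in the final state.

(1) The probability of measuring |1000> is 1/2. Key observation: gates 4-9 undo each other exactly, leaving only the rest of the circuit to track.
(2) The expectation value of XYXX is 0.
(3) The final state's coefficient on |1010> equals -sqrt(2)*exp(3*I*pi/8)/2.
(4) The amplitude on |0011> is 0.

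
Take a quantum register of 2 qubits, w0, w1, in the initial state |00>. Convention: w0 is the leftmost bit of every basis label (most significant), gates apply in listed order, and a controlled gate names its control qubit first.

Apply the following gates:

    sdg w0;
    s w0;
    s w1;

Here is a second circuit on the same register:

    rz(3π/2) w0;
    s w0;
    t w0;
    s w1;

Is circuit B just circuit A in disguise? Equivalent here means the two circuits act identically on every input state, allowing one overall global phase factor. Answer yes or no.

No — the two circuits implement different unitaries, even allowing a global phase.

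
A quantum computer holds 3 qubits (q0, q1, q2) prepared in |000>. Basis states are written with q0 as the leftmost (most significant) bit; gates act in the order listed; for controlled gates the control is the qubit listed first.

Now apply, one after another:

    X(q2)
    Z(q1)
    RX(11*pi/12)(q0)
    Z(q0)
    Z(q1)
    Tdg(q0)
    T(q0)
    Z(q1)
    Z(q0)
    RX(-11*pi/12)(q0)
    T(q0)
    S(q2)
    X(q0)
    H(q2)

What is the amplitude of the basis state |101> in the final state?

|101> carries amplitude -sqrt(2)*I/2 in the final state. Key observation: steps 3-10 multiply out to the identity, so the circuit reduces to the remaining gates.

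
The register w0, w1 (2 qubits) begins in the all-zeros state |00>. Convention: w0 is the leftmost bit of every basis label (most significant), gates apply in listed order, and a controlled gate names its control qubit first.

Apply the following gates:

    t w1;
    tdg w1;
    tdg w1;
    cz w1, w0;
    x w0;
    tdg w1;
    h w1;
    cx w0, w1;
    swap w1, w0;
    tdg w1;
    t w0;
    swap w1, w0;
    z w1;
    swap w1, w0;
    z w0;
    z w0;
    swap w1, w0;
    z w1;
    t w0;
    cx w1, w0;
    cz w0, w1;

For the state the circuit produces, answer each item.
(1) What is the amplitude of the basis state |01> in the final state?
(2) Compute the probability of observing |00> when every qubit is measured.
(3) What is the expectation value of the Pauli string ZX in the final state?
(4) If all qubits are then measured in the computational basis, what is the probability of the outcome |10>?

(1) The final state's coefficient on |01> equals sqrt(2)*exp(I*pi/4)/2.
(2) Outcome |00> occurs with probability 0.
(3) The expectation value of ZX is 0.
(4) A full measurement returns |10> with probability 1/2.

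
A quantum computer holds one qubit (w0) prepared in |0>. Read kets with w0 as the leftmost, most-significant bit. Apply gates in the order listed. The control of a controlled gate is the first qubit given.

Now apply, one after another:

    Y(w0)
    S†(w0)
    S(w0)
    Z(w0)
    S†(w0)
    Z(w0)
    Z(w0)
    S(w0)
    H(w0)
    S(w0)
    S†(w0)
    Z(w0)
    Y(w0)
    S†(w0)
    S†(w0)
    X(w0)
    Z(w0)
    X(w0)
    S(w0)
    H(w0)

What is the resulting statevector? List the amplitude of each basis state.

The final amplitudes are 1/2 - I/2 on |0>, 1/2 + I/2 on |1>.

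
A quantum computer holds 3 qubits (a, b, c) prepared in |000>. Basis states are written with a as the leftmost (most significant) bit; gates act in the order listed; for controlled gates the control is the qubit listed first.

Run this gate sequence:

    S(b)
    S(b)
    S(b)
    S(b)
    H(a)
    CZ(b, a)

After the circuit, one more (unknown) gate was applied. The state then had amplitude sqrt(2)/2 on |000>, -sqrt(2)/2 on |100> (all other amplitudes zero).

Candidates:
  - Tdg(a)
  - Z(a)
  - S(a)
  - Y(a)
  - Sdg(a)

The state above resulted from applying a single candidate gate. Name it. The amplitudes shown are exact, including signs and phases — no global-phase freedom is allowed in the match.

The applied gate was Z(a). Key observation: the block from step 1 through step 4 cancels to the identity and can be dropped.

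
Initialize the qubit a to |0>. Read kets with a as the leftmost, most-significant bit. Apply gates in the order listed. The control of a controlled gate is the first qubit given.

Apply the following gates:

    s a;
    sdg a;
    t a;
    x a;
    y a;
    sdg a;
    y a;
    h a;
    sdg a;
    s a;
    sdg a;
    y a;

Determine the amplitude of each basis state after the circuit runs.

The final amplitudes are sqrt(2)/2 on |0>, sqrt(2)*I/2 on |1>.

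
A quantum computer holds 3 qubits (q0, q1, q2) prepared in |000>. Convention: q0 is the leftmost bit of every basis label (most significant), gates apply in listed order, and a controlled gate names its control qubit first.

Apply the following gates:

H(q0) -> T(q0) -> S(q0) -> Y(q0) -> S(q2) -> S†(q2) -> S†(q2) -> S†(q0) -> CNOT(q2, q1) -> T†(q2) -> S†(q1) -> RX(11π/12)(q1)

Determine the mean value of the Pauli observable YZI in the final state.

The observable YZI averages to 1/4 + sqrt(3)/4. Key observation: gates 5-6 undo each other exactly, leaving only the rest of the circuit to track.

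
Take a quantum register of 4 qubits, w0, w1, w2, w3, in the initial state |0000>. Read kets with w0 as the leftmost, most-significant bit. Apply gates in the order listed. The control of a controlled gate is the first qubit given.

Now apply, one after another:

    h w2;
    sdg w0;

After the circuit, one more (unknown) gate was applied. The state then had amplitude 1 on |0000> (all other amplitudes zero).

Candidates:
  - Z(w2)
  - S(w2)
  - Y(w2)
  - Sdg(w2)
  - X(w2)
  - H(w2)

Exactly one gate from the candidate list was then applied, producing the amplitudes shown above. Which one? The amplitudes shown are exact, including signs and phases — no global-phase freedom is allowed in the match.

The applied gate was H(w2).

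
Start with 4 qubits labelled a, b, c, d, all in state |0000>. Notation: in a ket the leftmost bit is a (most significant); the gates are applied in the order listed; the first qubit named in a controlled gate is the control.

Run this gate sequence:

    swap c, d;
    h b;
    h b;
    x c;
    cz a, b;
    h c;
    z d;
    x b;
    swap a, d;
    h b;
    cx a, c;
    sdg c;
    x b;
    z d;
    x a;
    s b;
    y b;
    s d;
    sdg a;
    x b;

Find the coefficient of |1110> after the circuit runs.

The amplitude on |1110> is 1/2.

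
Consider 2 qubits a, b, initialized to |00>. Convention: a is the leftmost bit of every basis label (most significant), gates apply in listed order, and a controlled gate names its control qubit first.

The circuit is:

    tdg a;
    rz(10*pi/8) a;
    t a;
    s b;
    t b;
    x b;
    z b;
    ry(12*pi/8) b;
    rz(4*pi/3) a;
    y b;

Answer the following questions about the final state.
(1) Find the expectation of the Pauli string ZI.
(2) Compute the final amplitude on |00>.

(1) The observable ZI averages to 1.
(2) The final state's coefficient on |00> equals sqrt(2)*exp(5*I*pi/24)/2.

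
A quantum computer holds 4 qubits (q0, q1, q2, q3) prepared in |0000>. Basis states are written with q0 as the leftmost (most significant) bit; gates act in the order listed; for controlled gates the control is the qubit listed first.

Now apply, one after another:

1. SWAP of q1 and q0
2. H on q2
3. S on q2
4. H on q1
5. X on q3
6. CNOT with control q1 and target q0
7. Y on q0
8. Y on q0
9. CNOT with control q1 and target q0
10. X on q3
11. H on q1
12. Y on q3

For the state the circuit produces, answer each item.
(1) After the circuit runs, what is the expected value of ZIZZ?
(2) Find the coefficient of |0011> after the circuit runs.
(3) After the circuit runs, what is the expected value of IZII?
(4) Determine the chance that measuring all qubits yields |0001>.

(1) The expectation value of ZIZZ is 0. Key observation: steps 4-11 multiply out to the identity, so the circuit reduces to the remaining gates.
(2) |0011> carries amplitude -sqrt(2)/2 in the final state.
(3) The expectation value of IZII is 1.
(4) A full measurement returns |0001> with probability 1/2.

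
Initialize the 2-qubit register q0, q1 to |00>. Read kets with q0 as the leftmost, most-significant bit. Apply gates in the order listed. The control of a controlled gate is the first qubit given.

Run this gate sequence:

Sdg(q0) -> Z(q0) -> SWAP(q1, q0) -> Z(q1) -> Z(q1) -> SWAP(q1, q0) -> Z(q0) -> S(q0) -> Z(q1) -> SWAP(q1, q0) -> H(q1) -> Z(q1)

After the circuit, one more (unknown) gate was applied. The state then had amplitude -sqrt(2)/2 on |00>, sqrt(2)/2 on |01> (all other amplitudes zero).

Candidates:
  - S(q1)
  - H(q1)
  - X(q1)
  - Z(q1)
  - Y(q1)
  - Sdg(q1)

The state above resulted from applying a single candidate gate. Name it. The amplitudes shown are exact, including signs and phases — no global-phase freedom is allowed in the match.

The applied gate was X(q1). Key observation: steps 1-8 multiply out to the identity, so the circuit reduces to the remaining gates.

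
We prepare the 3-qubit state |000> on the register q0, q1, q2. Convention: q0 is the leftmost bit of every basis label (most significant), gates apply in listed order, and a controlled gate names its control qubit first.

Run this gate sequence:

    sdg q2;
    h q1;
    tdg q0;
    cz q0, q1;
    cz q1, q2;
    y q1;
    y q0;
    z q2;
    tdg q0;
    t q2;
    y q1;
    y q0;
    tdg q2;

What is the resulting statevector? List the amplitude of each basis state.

The resulting statevector has amplitude -sqrt(2)*exp(3*I*pi/4)/2 on |000>, -sqrt(2)*exp(3*I*pi/4)/2 on |010>, and 0 on every other basis state.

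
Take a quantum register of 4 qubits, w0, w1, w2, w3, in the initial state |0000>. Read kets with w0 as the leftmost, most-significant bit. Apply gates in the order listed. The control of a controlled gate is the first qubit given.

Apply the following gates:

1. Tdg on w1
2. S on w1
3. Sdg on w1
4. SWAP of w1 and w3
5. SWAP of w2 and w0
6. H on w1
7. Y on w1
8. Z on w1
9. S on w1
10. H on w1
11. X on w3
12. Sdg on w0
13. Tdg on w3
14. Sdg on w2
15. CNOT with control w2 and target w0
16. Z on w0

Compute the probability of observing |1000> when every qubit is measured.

Outcome |1000> occurs with probability 0. Key observation: the block from step 2 through step 3 cancels to the identity and can be dropped.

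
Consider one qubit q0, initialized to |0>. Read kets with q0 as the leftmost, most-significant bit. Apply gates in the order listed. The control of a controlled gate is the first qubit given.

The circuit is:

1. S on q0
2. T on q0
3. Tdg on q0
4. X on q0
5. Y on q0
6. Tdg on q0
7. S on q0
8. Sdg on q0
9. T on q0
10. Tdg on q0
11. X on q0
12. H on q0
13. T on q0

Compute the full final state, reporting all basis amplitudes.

The resulting statevector has amplitude -sqrt(2)*I/2 on |0>, sqrt(2)*exp(3*I*pi/4)/2 on |1>. Key observation: gates 6-9 undo each other exactly, leaving only the rest of the circuit to track.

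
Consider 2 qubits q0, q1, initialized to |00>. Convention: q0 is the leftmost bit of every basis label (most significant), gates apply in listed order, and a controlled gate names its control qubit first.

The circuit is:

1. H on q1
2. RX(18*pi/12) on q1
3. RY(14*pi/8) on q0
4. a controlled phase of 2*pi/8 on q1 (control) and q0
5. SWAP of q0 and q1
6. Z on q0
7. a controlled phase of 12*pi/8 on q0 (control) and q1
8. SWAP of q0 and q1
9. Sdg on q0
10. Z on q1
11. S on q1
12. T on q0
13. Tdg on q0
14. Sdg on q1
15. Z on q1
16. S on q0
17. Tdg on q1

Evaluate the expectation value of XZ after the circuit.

In the final state, XZ has expectation 1/4 - sqrt(2)/4. Key observation: steps 9-16 multiply out to the identity, so the circuit reduces to the remaining gates.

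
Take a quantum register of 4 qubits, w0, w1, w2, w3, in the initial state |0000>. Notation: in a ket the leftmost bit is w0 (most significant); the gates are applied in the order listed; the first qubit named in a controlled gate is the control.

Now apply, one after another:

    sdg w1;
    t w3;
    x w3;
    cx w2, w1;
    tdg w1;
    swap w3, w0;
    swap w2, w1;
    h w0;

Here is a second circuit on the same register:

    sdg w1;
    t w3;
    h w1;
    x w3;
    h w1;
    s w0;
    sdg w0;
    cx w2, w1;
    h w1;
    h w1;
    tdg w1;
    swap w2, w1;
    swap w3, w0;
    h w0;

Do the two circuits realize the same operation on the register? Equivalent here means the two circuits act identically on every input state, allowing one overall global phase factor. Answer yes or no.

Yes, they are equivalent — the unitaries differ by at most a global phase.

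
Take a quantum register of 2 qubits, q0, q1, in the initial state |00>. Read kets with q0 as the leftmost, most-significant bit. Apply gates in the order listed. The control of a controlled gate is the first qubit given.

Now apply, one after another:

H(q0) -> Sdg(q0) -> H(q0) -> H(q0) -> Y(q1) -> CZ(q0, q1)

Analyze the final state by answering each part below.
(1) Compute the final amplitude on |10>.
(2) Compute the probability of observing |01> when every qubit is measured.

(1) |10> carries amplitude 0 in the final state. Key observation: gates 3-4 undo each other exactly, leaving only the rest of the circuit to track.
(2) Outcome |01> occurs with probability 1/2.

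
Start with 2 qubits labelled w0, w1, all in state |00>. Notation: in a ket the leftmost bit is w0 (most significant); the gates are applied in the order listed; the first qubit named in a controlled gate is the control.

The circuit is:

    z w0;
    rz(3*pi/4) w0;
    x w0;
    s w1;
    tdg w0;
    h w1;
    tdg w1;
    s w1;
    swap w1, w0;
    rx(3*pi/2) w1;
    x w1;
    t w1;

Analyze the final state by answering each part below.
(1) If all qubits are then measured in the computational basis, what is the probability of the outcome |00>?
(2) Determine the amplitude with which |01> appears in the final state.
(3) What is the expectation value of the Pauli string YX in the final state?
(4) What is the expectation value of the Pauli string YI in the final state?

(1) A full measurement returns |00> with probability 1/4.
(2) The amplitude on |01> is -exp(I*pi/8)/2.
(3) The expectation value of YX is -1/2.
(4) The expectation value of YI is sqrt(2)/2.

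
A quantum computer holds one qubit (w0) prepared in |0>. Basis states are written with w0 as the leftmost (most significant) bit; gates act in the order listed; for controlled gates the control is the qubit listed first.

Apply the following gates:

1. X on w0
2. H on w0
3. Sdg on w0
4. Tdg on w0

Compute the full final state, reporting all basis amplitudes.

After the circuit, the state carries amplitude sqrt(2)/2 on |0>, sqrt(2)*exp(I*pi/4)/2 on |1>.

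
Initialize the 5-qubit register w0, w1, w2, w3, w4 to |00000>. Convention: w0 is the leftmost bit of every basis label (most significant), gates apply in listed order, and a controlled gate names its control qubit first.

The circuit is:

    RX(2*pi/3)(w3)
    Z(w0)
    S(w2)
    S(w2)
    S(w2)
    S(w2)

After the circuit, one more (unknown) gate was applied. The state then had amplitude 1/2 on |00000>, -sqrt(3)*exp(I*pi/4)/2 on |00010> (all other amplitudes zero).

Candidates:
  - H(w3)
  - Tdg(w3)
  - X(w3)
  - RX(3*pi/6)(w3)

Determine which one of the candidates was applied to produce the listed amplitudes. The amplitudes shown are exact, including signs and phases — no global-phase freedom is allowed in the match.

It was Tdg(w3) that produced the state shown.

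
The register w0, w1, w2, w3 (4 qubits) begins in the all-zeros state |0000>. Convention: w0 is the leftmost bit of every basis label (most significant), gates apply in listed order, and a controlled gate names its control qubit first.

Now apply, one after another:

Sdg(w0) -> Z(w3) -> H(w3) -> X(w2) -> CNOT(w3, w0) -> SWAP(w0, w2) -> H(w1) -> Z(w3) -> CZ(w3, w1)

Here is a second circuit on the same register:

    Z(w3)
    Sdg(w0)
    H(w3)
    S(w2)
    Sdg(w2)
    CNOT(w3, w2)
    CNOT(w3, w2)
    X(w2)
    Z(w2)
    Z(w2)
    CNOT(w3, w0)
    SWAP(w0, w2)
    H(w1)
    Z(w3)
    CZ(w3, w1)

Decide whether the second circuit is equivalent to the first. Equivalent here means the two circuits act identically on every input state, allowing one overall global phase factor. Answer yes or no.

Yes — the two circuits implement the same unitary up to a global phase.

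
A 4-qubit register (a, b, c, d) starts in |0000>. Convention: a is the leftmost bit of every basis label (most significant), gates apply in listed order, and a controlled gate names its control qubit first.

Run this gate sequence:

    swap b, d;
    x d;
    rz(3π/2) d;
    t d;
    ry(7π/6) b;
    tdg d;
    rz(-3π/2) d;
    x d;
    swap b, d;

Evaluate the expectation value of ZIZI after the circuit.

In the final state, ZIZI has expectation 1.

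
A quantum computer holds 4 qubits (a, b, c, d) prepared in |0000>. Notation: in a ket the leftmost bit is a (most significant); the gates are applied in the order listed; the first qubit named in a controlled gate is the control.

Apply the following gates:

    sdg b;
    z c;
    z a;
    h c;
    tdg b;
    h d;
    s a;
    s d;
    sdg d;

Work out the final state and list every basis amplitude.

After the circuit, the state carries amplitude 1/2 on |0000>, 1/2 on |0001>, 1/2 on |0010>, 1/2 on |0011>, and 0 on every other basis state. Key observation: steps 8-9 multiply out to the identity, so the circuit reduces to the remaining gates.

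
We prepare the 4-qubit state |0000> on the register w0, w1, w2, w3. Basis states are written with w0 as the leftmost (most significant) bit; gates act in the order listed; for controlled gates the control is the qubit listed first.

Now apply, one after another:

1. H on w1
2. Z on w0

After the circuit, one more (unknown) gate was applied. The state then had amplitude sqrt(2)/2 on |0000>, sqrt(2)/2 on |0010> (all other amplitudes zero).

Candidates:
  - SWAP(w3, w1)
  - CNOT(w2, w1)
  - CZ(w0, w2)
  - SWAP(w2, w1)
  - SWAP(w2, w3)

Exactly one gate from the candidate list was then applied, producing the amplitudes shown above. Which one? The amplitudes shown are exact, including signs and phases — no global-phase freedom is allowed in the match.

The applied gate was SWAP(w2, w1).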